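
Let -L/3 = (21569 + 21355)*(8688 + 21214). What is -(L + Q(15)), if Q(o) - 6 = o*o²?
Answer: 3850536963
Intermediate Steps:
Q(o) = 6 + o³ (Q(o) = 6 + o*o² = 6 + o³)
L = -3850540344 (L = -3*(21569 + 21355)*(8688 + 21214) = -128772*29902 = -3*1283513448 = -3850540344)
-(L + Q(15)) = -(-3850540344 + (6 + 15³)) = -(-3850540344 + (6 + 3375)) = -(-3850540344 + 3381) = -1*(-3850536963) = 3850536963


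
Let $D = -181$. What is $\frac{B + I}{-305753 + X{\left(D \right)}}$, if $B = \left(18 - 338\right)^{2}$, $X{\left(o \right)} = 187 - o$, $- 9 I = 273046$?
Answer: $- \frac{648554}{2748465} \approx -0.23597$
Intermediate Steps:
$I = - \frac{273046}{9}$ ($I = \left(- \frac{1}{9}\right) 273046 = - \frac{273046}{9} \approx -30338.0$)
$B = 102400$ ($B = \left(-320\right)^{2} = 102400$)
$\frac{B + I}{-305753 + X{\left(D \right)}} = \frac{102400 - \frac{273046}{9}}{-305753 + \left(187 - -181\right)} = \frac{648554}{9 \left(-305753 + \left(187 + 181\right)\right)} = \frac{648554}{9 \left(-305753 + 368\right)} = \frac{648554}{9 \left(-305385\right)} = \frac{648554}{9} \left(- \frac{1}{305385}\right) = - \frac{648554}{2748465}$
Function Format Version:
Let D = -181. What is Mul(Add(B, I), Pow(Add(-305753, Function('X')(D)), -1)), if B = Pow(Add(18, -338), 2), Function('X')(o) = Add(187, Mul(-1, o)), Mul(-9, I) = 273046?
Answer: Rational(-648554, 2748465) ≈ -0.23597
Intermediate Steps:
I = Rational(-273046, 9) (I = Mul(Rational(-1, 9), 273046) = Rational(-273046, 9) ≈ -30338.)
B = 102400 (B = Pow(-320, 2) = 102400)
Mul(Add(B, I), Pow(Add(-305753, Function('X')(D)), -1)) = Mul(Add(102400, Rational(-273046, 9)), Pow(Add(-305753, Add(187, Mul(-1, -181))), -1)) = Mul(Rational(648554, 9), Pow(Add(-305753, Add(187, 181)), -1)) = Mul(Rational(648554, 9), Pow(Add(-305753, 368), -1)) = Mul(Rational(648554, 9), Pow(-305385, -1)) = Mul(Rational(648554, 9), Rational(-1, 305385)) = Rational(-648554, 2748465)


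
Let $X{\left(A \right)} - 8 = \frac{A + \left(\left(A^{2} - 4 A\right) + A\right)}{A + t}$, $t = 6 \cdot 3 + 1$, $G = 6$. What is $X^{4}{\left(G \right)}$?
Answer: $\frac{2517630976}{390625} \approx 6445.1$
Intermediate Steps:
$t = 19$ ($t = 18 + 1 = 19$)
$X{\left(A \right)} = 8 + \frac{A^{2} - 2 A}{19 + A}$ ($X{\left(A \right)} = 8 + \frac{A + \left(\left(A^{2} - 4 A\right) + A\right)}{A + 19} = 8 + \frac{A + \left(A^{2} - 3 A\right)}{19 + A} = 8 + \frac{A^{2} - 2 A}{19 + A}$)
$X^{4}{\left(G \right)} = \left(\frac{152 + 6^{2} + 6 \cdot 6}{19 + 6}\right)^{4} = \left(\frac{152 + 36 + 36}{25}\right)^{4} = \left(\frac{1}{25} \cdot 224\right)^{4} = \left(\frac{224}{25}\right)^{4} = \frac{2517630976}{390625}$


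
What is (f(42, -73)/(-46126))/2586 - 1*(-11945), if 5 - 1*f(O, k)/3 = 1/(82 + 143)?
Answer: 26715403706344/2236534425 ≈ 11945.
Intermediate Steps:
f(O, k) = 1124/75 (f(O, k) = 15 - 3/(82 + 143) = 15 - 3/225 = 15 - 3*1/225 = 15 - 1/75 = 1124/75)
(f(42, -73)/(-46126))/2586 - 1*(-11945) = ((1124/75)/(-46126))/2586 - 1*(-11945) = ((1124/75)*(-1/46126))*(1/2586) + 11945 = -562/1729725*1/2586 + 11945 = -281/2236534425 + 11945 = 26715403706344/2236534425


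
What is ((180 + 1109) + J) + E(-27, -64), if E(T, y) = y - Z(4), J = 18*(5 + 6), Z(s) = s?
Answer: 1419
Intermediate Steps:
J = 198 (J = 18*11 = 198)
E(T, y) = -4 + y (E(T, y) = y - 1*4 = y - 4 = -4 + y)
((180 + 1109) + J) + E(-27, -64) = ((180 + 1109) + 198) + (-4 - 64) = (1289 + 198) - 68 = 1487 - 68 = 1419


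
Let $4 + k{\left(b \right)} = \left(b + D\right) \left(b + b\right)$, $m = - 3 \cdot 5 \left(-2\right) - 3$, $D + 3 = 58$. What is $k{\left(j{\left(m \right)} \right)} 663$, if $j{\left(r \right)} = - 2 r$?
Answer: $-74256$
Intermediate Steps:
$D = 55$ ($D = -3 + 58 = 55$)
$m = 27$ ($m = \left(-3\right) \left(-10\right) - 3 = 30 - 3 = 27$)
$k{\left(b \right)} = -4 + 2 b \left(55 + b\right)$ ($k{\left(b \right)} = -4 + \left(b + 55\right) \left(b + b\right) = -4 + \left(55 + b\right) 2 b = -4 + 2 b \left(55 + b\right)$)
$k{\left(j{\left(m \right)} \right)} 663 = \left(-4 + 2 \left(\left(-2\right) 27\right)^{2} + 110 \left(\left(-2\right) 27\right)\right) 663 = \left(-4 + 2 \left(-54\right)^{2} + 110 \left(-54\right)\right) 663 = \left(-4 + 2 \cdot 2916 - 5940\right) 663 = \left(-4 + 5832 - 5940\right) 663 = \left(-112\right) 663 = -74256$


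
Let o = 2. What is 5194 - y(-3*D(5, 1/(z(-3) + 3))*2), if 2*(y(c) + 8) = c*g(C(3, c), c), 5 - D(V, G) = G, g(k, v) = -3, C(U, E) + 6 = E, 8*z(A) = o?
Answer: 67077/13 ≈ 5159.8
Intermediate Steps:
z(A) = ¼ (z(A) = (⅛)*2 = ¼)
C(U, E) = -6 + E
D(V, G) = 5 - G
y(c) = -8 - 3*c/2 (y(c) = -8 + (c*(-3))/2 = -8 + (-3*c)/2 = -8 - 3*c/2)
5194 - y(-3*D(5, 1/(z(-3) + 3))*2) = 5194 - (-8 - 3*(-3*(5 - 1/(¼ + 3)))*2/2) = 5194 - (-8 - 3*(-3*(5 - 1/13/4))*2/2) = 5194 - (-8 - 3*(-3*(5 - 1*4/13))*2/2) = 5194 - (-8 - 3*(-3*(5 - 4/13))*2/2) = 5194 - (-8 - 3*(-3*61/13)*2/2) = 5194 - (-8 - (-549)*2/26) = 5194 - (-8 - 3/2*(-366/13)) = 5194 - (-8 + 549/13) = 5194 - 1*445/13 = 5194 - 445/13 = 67077/13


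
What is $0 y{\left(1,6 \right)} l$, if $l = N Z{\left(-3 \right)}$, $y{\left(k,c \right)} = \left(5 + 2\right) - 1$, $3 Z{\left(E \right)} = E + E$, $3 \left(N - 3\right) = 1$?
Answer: $0$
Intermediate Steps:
$N = \frac{10}{3}$ ($N = 3 + \frac{1}{3} \cdot 1 = 3 + \frac{1}{3} = \frac{10}{3} \approx 3.3333$)
$Z{\left(E \right)} = \frac{2 E}{3}$ ($Z{\left(E \right)} = \frac{E + E}{3} = \frac{2 E}{3}$)
$y{\left(k,c \right)} = 6$ ($y{\left(k,c \right)} = 7 - 1 = 6$)
$l = - \frac{20}{3}$ ($l = \frac{10 \cdot \frac{2}{3} \left(-3\right)}{3} = \frac{10}{3} \left(-2\right) = - \frac{20}{3} \approx -6.6667$)
$0 y{\left(1,6 \right)} l = 0 \cdot 6 \left(- \frac{20}{3}\right) = 0 \left(- \frac{20}{3}\right) = 0$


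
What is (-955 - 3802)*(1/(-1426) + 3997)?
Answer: -27113572797/1426 ≈ -1.9014e+7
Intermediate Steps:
(-955 - 3802)*(1/(-1426) + 3997) = -4757*(-1/1426 + 3997) = -4757*5699721/1426 = -27113572797/1426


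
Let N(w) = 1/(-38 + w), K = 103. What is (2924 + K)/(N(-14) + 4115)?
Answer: 157404/213979 ≈ 0.73561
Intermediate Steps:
(2924 + K)/(N(-14) + 4115) = (2924 + 103)/(1/(-38 - 14) + 4115) = 3027/(1/(-52) + 4115) = 3027/(-1/52 + 4115) = 3027/(213979/52) = 3027*(52/213979) = 157404/213979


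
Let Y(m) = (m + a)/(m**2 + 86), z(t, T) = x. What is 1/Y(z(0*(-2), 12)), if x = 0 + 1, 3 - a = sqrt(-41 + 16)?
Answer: 348/41 + 435*I/41 ≈ 8.4878 + 10.61*I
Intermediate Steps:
a = 3 - 5*I (a = 3 - sqrt(-41 + 16) = 3 - sqrt(-25) = 3 - 5*I ≈ 3.0 - 5.0*I)
x = 1
z(t, T) = 1
Y(m) = (3 + m - 5*I)/(86 + m**2) (Y(m) = (m + (3 - 5*I))/(m**2 + 86) = (3 + m - 5*I)/(86 + m**2))
1/Y(z(0*(-2), 12)) = 1/((3 + 1 - 5*I)/(86 + 1**2)) = 1/((4 - 5*I)/(86 + 1)) = 1/((4 - 5*I)/87) = 1/(4/87 - 5*I/87) = 7569*(4/87 + 5*I/87)/41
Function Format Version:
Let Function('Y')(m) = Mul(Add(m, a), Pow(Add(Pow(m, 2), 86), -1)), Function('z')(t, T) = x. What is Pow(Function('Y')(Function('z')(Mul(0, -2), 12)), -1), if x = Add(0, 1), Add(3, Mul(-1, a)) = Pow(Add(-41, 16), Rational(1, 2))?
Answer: Add(Rational(348, 41), Mul(Rational(435, 41), I)) ≈ Add(8.4878, Mul(10.610, I))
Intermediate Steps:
a = Add(3, Mul(-5, I)) (a = Add(3, Mul(-1, Pow(Add(-41, 16), Rational(1, 2)))) = Add(3, Mul(-1, Pow(-25, Rational(1, 2)))) = Add(3, Mul(-1, Mul(5, I))) = Add(3, Mul(-5, I)) ≈ Add(3.0000, Mul(-5.0000, I)))
x = 1
Function('z')(t, T) = 1
Function('Y')(m) = Mul(Pow(Add(86, Pow(m, 2)), -1), Add(3, m, Mul(-5, I))) (Function('Y')(m) = Mul(Add(m, Add(3, Mul(-5, I))), Pow(Add(Pow(m, 2), 86), -1)) = Mul(Add(3, m, Mul(-5, I)), Pow(Add(86, Pow(m, 2)), -1)) = Mul(Pow(Add(86, Pow(m, 2)), -1), Add(3, m, Mul(-5, I))))
Pow(Function('Y')(Function('z')(Mul(0, -2), 12)), -1) = Pow(Mul(Pow(Add(86, Pow(1, 2)), -1), Add(3, 1, Mul(-5, I))), -1) = Pow(Mul(Pow(Add(86, 1), -1), Add(4, Mul(-5, I))), -1) = Pow(Mul(Pow(87, -1), Add(4, Mul(-5, I))), -1) = Pow(Mul(Rational(1, 87), Add(4, Mul(-5, I))), -1) = Pow(Add(Rational(4, 87), Mul(Rational(-5, 87), I)), -1) = Mul(Rational(7569, 41), Add(Rational(4, 87), Mul(Rational(5, 87), I)))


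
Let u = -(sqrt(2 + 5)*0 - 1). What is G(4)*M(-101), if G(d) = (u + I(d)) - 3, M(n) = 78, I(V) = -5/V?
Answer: -507/2 ≈ -253.50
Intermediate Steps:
u = 1 (u = -(sqrt(7)*0 - 1) = -(0 - 1) = -1*(-1) = 1)
G(d) = -2 - 5/d (G(d) = (1 - 5/d) - 3 = -2 - 5/d)
G(4)*M(-101) = (-2 - 5/4)*78 = -13/4*78 = -507/2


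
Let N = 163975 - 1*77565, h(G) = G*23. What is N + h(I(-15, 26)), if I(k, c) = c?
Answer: 87008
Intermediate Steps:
h(G) = 23*G
N = 86410 (N = 163975 - 77565 = 86410)
N + h(I(-15, 26)) = 86410 + 23*26 = 86410 + 598 = 87008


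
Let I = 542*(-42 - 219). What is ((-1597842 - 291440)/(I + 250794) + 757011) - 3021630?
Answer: -123798606895/54666 ≈ -2.2646e+6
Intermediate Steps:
I = -141462 (I = 542*(-261) = -141462)
((-1597842 - 291440)/(I + 250794) + 757011) - 3021630 = ((-1597842 - 291440)/(-141462 + 250794) + 757011) - 3021630 = (-1889282/109332 + 757011) - 3021630 = (-1889282*1/109332 + 757011) - 3021630 = (-944641/54666 + 757011) - 3021630 = 41381818685/54666 - 3021630 = -123798606895/54666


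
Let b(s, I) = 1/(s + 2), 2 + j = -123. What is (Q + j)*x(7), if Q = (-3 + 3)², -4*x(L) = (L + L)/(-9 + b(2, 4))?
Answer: -50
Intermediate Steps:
j = -125 (j = -2 - 123 = -125)
b(s, I) = 1/(2 + s)
x(L) = 2*L/35 (x(L) = -(L + L)/(4*(-9 + 1/(2 + 2))) = -2*L/(4*(-9 + 1/4)) = -2*L/(4*(-9 + ¼)) = -2*L/(4*(-35/4)) = -2*L*(-4)/(4*35) = -(-2)*L/35 = 2*L/35)
Q = 0 (Q = 0² = 0)
(Q + j)*x(7) = (0 - 125)*((2/35)*7) = -125*⅖ = -50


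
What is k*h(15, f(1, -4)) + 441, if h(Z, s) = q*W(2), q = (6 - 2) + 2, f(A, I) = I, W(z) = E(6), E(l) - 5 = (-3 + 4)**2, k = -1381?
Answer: -49275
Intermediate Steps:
E(l) = 6 (E(l) = 5 + (-3 + 4)**2 = 5 + 1**2 = 5 + 1 = 6)
W(z) = 6
q = 6 (q = 4 + 2 = 6)
h(Z, s) = 36 (h(Z, s) = 6*6 = 36)
k*h(15, f(1, -4)) + 441 = -1381*36 + 441 = -49716 + 441 = -49275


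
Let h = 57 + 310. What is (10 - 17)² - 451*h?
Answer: -165468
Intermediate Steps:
h = 367
(10 - 17)² - 451*h = (10 - 17)² - 451*367 = (-7)² - 165517 = 49 - 165517 = -165468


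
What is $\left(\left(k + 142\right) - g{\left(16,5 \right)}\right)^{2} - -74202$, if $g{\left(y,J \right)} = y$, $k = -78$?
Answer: $76506$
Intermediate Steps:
$\left(\left(k + 142\right) - g{\left(16,5 \right)}\right)^{2} - -74202 = \left(\left(-78 + 142\right) - 16\right)^{2} - -74202 = \left(64 - 16\right)^{2} + 74202 = 48^{2} + 74202 = 2304 + 74202 = 76506$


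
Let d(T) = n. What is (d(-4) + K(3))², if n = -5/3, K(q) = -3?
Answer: 196/9 ≈ 21.778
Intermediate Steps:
n = -5/3 (n = -5*⅓ = -5/3 ≈ -1.6667)
d(T) = -5/3
(d(-4) + K(3))² = (-5/3 - 3)² = (-14/3)² = 196/9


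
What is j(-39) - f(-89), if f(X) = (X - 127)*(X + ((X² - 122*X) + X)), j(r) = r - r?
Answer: 4017816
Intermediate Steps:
j(r) = 0
f(X) = (-127 + X)*(X² - 120*X) (f(X) = (-127 + X)*(X + (X² - 121*X)) = (-127 + X)*(X² - 120*X))
j(-39) - f(-89) = 0 - (-89)*(15240 + (-89)² - 247*(-89)) = 0 - (-89)*(15240 + 7921 + 21983) = 0 - (-89)*45144 = 0 - 1*(-4017816) = 0 + 4017816 = 4017816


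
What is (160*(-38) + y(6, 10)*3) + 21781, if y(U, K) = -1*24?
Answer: 15629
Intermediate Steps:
y(U, K) = -24
(160*(-38) + y(6, 10)*3) + 21781 = (160*(-38) - 24*3) + 21781 = (-6080 - 72) + 21781 = -6152 + 21781 = 15629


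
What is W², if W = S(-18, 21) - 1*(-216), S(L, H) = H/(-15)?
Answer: 1151329/25 ≈ 46053.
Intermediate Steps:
S(L, H) = -H/15 (S(L, H) = H*(-1/15) = -H/15)
W = 1073/5 (W = -1/15*21 - 1*(-216) = -7/5 + 216 = 1073/5 ≈ 214.60)
W² = (1073/5)² = 1151329/25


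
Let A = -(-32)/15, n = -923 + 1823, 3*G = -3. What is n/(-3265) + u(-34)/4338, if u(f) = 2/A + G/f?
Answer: -212216741/770498208 ≈ -0.27543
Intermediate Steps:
G = -1 (G = (⅓)*(-3) = -1)
n = 900
A = 32/15 (A = -(-32)/15 = -1*(-32/15) = 32/15 ≈ 2.1333)
u(f) = 15/16 - 1/f (u(f) = 2/(32/15) - 1/f = 2*(15/32) - 1/f = 15/16 - 1/f)
n/(-3265) + u(-34)/4338 = 900/(-3265) + (15/16 - 1/(-34))/4338 = 900*(-1/3265) + (15/16 - 1*(-1/34))*(1/4338) = -180/653 + (15/16 + 1/34)*(1/4338) = -180/653 + (263/272)*(1/4338) = -180/653 + 263/1179936 = -212216741/770498208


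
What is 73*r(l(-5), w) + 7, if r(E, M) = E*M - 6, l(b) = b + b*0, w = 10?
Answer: -4081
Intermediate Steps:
l(b) = b (l(b) = b + 0 = b)
r(E, M) = -6 + E*M
73*r(l(-5), w) + 7 = 73*(-6 - 5*10) + 7 = 73*(-6 - 50) + 7 = 73*(-56) + 7 = -4088 + 7 = -4081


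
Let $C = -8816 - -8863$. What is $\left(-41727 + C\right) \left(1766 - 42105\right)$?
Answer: $1681329520$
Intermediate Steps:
$C = 47$ ($C = -8816 + 8863 = 47$)
$\left(-41727 + C\right) \left(1766 - 42105\right) = \left(-41727 + 47\right) \left(1766 - 42105\right) = \left(-41680\right) \left(-40339\right) = 1681329520$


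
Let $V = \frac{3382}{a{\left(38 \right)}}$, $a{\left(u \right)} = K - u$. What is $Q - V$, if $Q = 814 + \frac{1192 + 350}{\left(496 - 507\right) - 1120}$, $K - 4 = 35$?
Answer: $- \frac{968650}{377} \approx -2569.4$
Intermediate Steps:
$K = 39$ ($K = 4 + 35 = 39$)
$a{\left(u \right)} = 39 - u$
$Q = \frac{306364}{377}$ ($Q = 814 + \frac{1542}{-11 - 1120} = 814 + \frac{1542}{-1131} = 814 + 1542 \left(- \frac{1}{1131}\right) = 814 - \frac{514}{377} = \frac{306364}{377} \approx 812.64$)
$V = 3382$ ($V = \frac{3382}{39 - 38} = \frac{3382}{1} = 3382 \cdot 1 = 3382$)
$Q - V = \frac{306364}{377} - 3382 = - \frac{968650}{377}$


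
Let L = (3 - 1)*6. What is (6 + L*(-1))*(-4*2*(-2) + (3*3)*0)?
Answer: -96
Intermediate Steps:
L = 12 (L = 2*6 = 12)
(6 + L*(-1))*(-4*2*(-2) + (3*3)*0) = (6 + 12*(-1))*(-4*2*(-2) + (3*3)*0) = (6 - 12)*(-8*(-2) + 9*0) = -6*(16 + 0) = -6*16 = -96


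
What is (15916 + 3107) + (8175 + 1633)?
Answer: 28831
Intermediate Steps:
(15916 + 3107) + (8175 + 1633) = 19023 + 9808 = 28831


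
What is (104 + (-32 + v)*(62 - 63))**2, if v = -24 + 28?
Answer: 17424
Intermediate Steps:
v = 4
(104 + (-32 + v)*(62 - 63))**2 = (104 + (-32 + 4)*(62 - 63))**2 = (104 - 28*(-1))**2 = (104 + 28)**2 = 132**2 = 17424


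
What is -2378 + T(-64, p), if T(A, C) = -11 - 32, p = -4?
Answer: -2421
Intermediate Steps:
T(A, C) = -43
-2378 + T(-64, p) = -2378 - 43 = -2421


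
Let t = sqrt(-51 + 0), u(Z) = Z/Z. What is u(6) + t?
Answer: 1 + I*sqrt(51) ≈ 1.0 + 7.1414*I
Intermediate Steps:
u(Z) = 1
t = I*sqrt(51) (t = sqrt(-51) = I*sqrt(51) ≈ 7.1414*I)
u(6) + t = 1 + I*sqrt(51)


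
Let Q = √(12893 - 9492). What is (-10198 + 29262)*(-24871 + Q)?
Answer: -474140744 + 19064*√3401 ≈ -4.7303e+8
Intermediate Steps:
Q = √3401 ≈ 58.318
(-10198 + 29262)*(-24871 + Q) = (-10198 + 29262)*(-24871 + √3401) = 19064*(-24871 + √3401) = -474140744 + 19064*√3401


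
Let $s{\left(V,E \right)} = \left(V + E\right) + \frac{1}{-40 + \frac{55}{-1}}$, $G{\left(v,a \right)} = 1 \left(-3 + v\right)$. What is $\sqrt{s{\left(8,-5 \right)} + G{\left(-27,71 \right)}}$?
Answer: $\frac{i \sqrt{243770}}{95} \approx 5.1972 i$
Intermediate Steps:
$G{\left(v,a \right)} = -3 + v$
$s{\left(V,E \right)} = - \frac{1}{95} + E + V$ ($s{\left(V,E \right)} = \left(E + V\right) + \frac{1}{-40 + 55 \left(-1\right)} = \left(E + V\right) + \frac{1}{-40 - 55} = \left(E + V\right) + \frac{1}{-95} = \left(E + V\right) - \frac{1}{95} = - \frac{1}{95} + E + V$)
$\sqrt{s{\left(8,-5 \right)} + G{\left(-27,71 \right)}} = \sqrt{\left(- \frac{1}{95} - 5 + 8\right) - 30} = \sqrt{\frac{284}{95} - 30} = \sqrt{- \frac{2566}{95}} = \frac{i \sqrt{243770}}{95}$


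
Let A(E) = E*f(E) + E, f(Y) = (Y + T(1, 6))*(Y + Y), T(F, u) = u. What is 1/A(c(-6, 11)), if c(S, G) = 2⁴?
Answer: 1/11280 ≈ 8.8652e-5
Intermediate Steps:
c(S, G) = 16
f(Y) = 2*Y*(6 + Y) (f(Y) = (Y + 6)*(Y + Y) = (6 + Y)*(2*Y) = 2*Y*(6 + Y))
A(E) = E + 2*E²*(6 + E) (A(E) = E*(2*E*(6 + E)) + E = 2*E²*(6 + E) + E = E + 2*E²*(6 + E))
1/A(c(-6, 11)) = 1/(16*(1 + 2*16*(6 + 16))) = 1/(16*(1 + 2*16*22)) = 1/(16*(1 + 704)) = 1/(16*705) = 1/11280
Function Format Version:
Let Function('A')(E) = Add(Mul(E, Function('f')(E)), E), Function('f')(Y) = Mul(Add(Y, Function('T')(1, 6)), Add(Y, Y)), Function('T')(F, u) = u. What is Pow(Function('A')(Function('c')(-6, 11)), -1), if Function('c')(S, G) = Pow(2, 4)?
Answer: Rational(1, 11280) ≈ 8.8652e-5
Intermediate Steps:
Function('c')(S, G) = 16
Function('f')(Y) = Mul(2, Y, Add(6, Y)) (Function('f')(Y) = Mul(Add(Y, 6), Add(Y, Y)) = Mul(Add(6, Y), Mul(2, Y)) = Mul(2, Y, Add(6, Y)))
Function('A')(E) = Add(E, Mul(2, Pow(E, 2), Add(6, E))) (Function('A')(E) = Add(Mul(E, Mul(2, E, Add(6, E))), E) = Add(Mul(2, Pow(E, 2), Add(6, E)), E) = Add(E, Mul(2, Pow(E, 2), Add(6, E))))
Pow(Function('A')(Function('c')(-6, 11)), -1) = Pow(Mul(16, Add(1, Mul(2, 16, Add(6, 16)))), -1) = Pow(Mul(16, Add(1, Mul(2, 16, 22))), -1) = Pow(Mul(16, Add(1, 704)), -1) = Pow(Mul(16, 705), -1) = Pow(11280, -1) = Rational(1, 11280)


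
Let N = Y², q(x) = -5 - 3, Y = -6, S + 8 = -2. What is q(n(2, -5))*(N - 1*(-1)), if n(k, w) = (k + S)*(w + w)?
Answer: -296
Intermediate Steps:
S = -10 (S = -8 - 2 = -10)
n(k, w) = 2*w*(-10 + k) (n(k, w) = (k - 10)*(w + w) = (-10 + k)*(2*w) = 2*w*(-10 + k))
q(x) = -8
N = 36 (N = (-6)² = 36)
q(n(2, -5))*(N - 1*(-1)) = -8*(36 - 1*(-1)) = -8*(36 + 1) = -8*37 = -296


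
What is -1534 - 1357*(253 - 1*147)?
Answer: -145376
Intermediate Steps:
-1534 - 1357*(253 - 1*147) = -1534 - 1357*(253 - 147) = -1534 - 1357*106 = -1534 - 143842 = -145376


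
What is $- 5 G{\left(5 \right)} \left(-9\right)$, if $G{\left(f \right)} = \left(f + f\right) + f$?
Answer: $675$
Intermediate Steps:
$G{\left(f \right)} = 3 f$ ($G{\left(f \right)} = 2 f + f = 3 f$)
$- 5 G{\left(5 \right)} \left(-9\right) = - 5 \cdot 3 \cdot 5 \left(-9\right) = \left(-5\right) 15 \left(-9\right) = \left(-75\right) \left(-9\right) = 675$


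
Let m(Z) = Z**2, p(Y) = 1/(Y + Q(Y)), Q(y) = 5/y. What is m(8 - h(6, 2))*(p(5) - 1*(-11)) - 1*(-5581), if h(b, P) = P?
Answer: 5983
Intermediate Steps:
p(Y) = 1/(Y + 5/Y)
m(8 - h(6, 2))*(p(5) - 1*(-11)) - 1*(-5581) = (8 - 1*2)**2*(5/(5 + 5**2) - 1*(-11)) - 1*(-5581) = (8 - 2)**2*(5/(5 + 25) + 11) + 5581 = 6**2*(5/30 + 11) + 5581 = 36*(5*(1/30) + 11) + 5581 = 36*(1/6 + 11) + 5581 = 36*(67/6) + 5581 = 402 + 5581 = 5983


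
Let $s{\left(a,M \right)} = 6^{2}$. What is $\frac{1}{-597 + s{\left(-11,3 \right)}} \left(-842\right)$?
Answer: $\frac{842}{561} \approx 1.5009$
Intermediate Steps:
$s{\left(a,M \right)} = 36$
$\frac{1}{-597 + s{\left(-11,3 \right)}} \left(-842\right) = \frac{1}{-597 + 36} \left(-842\right) = \frac{1}{-561} \left(-842\right) = \left(- \frac{1}{561}\right) \left(-842\right) = \frac{842}{561}$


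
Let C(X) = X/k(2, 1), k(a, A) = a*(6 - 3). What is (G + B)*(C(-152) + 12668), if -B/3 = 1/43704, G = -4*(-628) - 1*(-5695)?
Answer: 566831945075/5463 ≈ 1.0376e+8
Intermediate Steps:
k(a, A) = 3*a (k(a, A) = a*3 = 3*a)
G = 8207 (G = 2512 + 5695 = 8207)
B = -1/14568 (B = -3/43704 = -3*1/43704 = -1/14568 ≈ -6.8644e-5)
C(X) = X/6 (C(X) = X/((3*2)) = X/6)
(G + B)*(C(-152) + 12668) = (8207 - 1/14568)*((1/6)*(-152) + 12668) = 119559575*(-76/3 + 12668)/14568 = (119559575/14568)*(37928/3) = 566831945075/5463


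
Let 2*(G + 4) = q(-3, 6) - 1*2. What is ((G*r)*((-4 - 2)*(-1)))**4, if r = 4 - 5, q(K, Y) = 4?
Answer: 104976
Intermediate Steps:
r = -1
G = -3 (G = -4 + (4 - 1*2)/2 = -4 + (4 - 2)/2 = -4 + (1/2)*2 = -4 + 1 = -3)
((G*r)*((-4 - 2)*(-1)))**4 = ((-3*(-1))*((-4 - 2)*(-1)))**4 = (3*(-6*(-1)))**4 = (3*6)**4 = 18**4 = 104976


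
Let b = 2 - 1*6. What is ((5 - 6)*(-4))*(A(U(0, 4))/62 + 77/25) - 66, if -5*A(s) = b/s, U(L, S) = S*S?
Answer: -83199/1550 ≈ -53.677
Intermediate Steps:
b = -4 (b = 2 - 6 = -4)
U(L, S) = S²
A(s) = 4/(5*s) (A(s) = -(-4)/(5*s) = 4/(5*s))
((5 - 6)*(-4))*(A(U(0, 4))/62 + 77/25) - 66 = ((5 - 6)*(-4))*((4/(5*(4²)))/62 + 77/25) - 66 = (-1*(-4))*(((⅘)/16)*(1/62) + 77*(1/25)) - 66 = 4*(((⅘)*(1/16))*(1/62) + 77/25) - 66 = 4*((1/20)*(1/62) + 77/25) - 66 = 4*(1/1240 + 77/25) - 66 = 4*(19101/6200) - 66 = 19101/1550 - 66 = -83199/1550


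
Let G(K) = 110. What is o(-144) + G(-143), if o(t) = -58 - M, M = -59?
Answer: 111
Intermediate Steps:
o(t) = 1 (o(t) = -58 - 1*(-59) = -58 + 59 = 1)
o(-144) + G(-143) = 1 + 110 = 111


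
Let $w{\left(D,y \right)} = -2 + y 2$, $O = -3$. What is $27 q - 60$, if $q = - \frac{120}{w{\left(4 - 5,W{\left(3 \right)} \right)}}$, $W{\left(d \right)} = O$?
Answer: $345$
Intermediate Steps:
$W{\left(d \right)} = -3$
$w{\left(D,y \right)} = -2 + 2 y$
$q = 15$ ($q = - \frac{120}{-2 + 2 \left(-3\right)} = - \frac{120}{-2 - 6} = - \frac{120}{-8} = \left(-120\right) \left(- \frac{1}{8}\right) = 15$)
$27 q - 60 = 27 \cdot 15 - 60 = 405 - 60 = 345$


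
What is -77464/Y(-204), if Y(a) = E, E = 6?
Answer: -38732/3 ≈ -12911.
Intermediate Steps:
Y(a) = 6
-77464/Y(-204) = -77464/6 = -77464*⅙ = -38732/3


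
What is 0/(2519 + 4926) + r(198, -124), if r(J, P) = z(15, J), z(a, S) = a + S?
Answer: 213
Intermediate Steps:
z(a, S) = S + a
r(J, P) = 15 + J (r(J, P) = J + 15 = 15 + J)
0/(2519 + 4926) + r(198, -124) = 0/(2519 + 4926) + (15 + 198) = 0/7445 + 213 = (1/7445)*0 + 213 = 0 + 213 = 213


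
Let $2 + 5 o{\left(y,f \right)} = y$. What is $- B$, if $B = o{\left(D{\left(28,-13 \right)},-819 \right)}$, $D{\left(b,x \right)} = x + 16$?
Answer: $- \frac{1}{5} \approx -0.2$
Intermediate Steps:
$D{\left(b,x \right)} = 16 + x$
$o{\left(y,f \right)} = - \frac{2}{5} + \frac{y}{5}$
$B = \frac{1}{5}$ ($B = - \frac{2}{5} + \frac{16 - 13}{5} = - \frac{2}{5} + \frac{1}{5} \cdot 3 = - \frac{2}{5} + \frac{3}{5} = \frac{1}{5} \approx 0.2$)
$- B = \left(-1\right) \frac{1}{5} = - \frac{1}{5}$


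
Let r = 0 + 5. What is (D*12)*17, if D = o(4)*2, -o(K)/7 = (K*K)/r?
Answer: -45696/5 ≈ -9139.2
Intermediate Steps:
r = 5
o(K) = -7*K²/5 (o(K) = -7*K*K/5 = -7*K²/5)
D = -224/5 (D = -7/5*4²*2 = -7/5*16*2 = -112/5*2 = -224/5 ≈ -44.800)
(D*12)*17 = -224/5*12*17 = -2688/5*17 = -45696/5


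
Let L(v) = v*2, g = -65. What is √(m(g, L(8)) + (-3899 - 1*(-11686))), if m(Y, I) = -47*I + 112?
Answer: √7147 ≈ 84.540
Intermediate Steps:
L(v) = 2*v
m(Y, I) = 112 - 47*I
√(m(g, L(8)) + (-3899 - 1*(-11686))) = √((112 - 94*8) + (-3899 - 1*(-11686))) = √((112 - 47*16) + (-3899 + 11686)) = √((112 - 752) + 7787) = √(-640 + 7787) = √7147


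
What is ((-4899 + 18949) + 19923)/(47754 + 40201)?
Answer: 33973/87955 ≈ 0.38625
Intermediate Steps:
((-4899 + 18949) + 19923)/(47754 + 40201) = (14050 + 19923)/87955 = 33973*(1/87955) = 33973/87955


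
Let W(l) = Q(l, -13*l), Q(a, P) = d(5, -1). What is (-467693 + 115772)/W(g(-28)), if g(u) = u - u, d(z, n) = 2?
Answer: -351921/2 ≈ -1.7596e+5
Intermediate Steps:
Q(a, P) = 2
g(u) = 0
W(l) = 2
(-467693 + 115772)/W(g(-28)) = (-467693 + 115772)/2 = -351921*½ = -351921/2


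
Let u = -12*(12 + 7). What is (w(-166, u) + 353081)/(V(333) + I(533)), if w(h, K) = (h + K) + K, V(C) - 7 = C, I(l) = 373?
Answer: 352459/713 ≈ 494.33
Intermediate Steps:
u = -228 (u = -12*19 = -228)
V(C) = 7 + C
w(h, K) = h + 2*K (w(h, K) = (K + h) + K = h + 2*K)
(w(-166, u) + 353081)/(V(333) + I(533)) = ((-166 + 2*(-228)) + 353081)/((7 + 333) + 373) = ((-166 - 456) + 353081)/(340 + 373) = (-622 + 353081)/713 = 352459*(1/713) = 352459/713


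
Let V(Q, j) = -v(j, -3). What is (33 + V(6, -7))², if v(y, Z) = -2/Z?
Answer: 9409/9 ≈ 1045.4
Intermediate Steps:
V(Q, j) = -⅔ (V(Q, j) = -(-2)/(-3) = -(-2)*(-1)/3 = -1*⅔ = -⅔)
(33 + V(6, -7))² = (33 - ⅔)² = (97/3)² = 9409/9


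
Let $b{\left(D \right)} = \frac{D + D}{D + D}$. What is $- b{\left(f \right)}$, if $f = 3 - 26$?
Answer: $-1$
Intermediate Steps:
$f = -23$ ($f = 3 - 26 = -23$)
$b{\left(D \right)} = 1$ ($b{\left(D \right)} = \frac{2 D}{2 D} = 2 D \frac{1}{2 D} = 1$)
$- b{\left(f \right)} = \left(-1\right) 1 = -1$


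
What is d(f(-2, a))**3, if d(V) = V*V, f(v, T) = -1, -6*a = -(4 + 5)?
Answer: 1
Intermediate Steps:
a = 3/2 (a = -(-1)*(4 + 5)/6 = -(-1)*9/6 = -1/6*(-9) = 3/2 ≈ 1.5000)
d(V) = V**2
d(f(-2, a))**3 = ((-1)**2)**3 = 1**3 = 1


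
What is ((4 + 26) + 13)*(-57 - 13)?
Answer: -3010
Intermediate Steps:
((4 + 26) + 13)*(-57 - 13) = (30 + 13)*(-70) = 43*(-70) = -3010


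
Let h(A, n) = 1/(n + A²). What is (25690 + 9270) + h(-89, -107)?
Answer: 273177441/7814 ≈ 34960.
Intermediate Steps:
(25690 + 9270) + h(-89, -107) = (25690 + 9270) + 1/(-107 + (-89)²) = 34960 + 1/(-107 + 7921) = 34960 + 1/7814 = 273177441/7814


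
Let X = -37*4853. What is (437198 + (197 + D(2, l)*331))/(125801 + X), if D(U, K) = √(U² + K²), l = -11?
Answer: -12497/1536 - 331*√5/10752 ≈ -8.2049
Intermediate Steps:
D(U, K) = √(K² + U²)
X = -179561
(437198 + (197 + D(2, l)*331))/(125801 + X) = (437198 + (197 + √((-11)² + 2²)*331))/(125801 - 179561) = (437198 + (197 + √(121 + 4)*331))/(-53760) = (437198 + (197 + √125*331))*(-1/53760) = (437198 + (197 + (5*√5)*331))*(-1/53760) = (437198 + (197 + 1655*√5))*(-1/53760) = (437395 + 1655*√5)*(-1/53760) = -12497/1536 - 331*√5/10752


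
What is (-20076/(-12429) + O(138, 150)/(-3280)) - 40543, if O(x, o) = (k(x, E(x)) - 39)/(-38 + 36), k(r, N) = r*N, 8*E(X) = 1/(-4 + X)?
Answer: -118116943440905/2913490176 ≈ -40541.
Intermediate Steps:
E(X) = 1/(8*(-4 + X))
k(r, N) = N*r
O(x, o) = 39/2 - x/(16*(-4 + x)) (O(x, o) = ((1/(8*(-4 + x)))*x - 39)/(-38 + 36) = (x/(8*(-4 + x)) - 39)/(-2) = (-39 + x/(8*(-4 + x)))*(-1/2) = 39/2 - x/(16*(-4 + x)))
(-20076/(-12429) + O(138, 150)/(-3280)) - 40543 = (-20076/(-12429) + ((-1248 + 311*138)/(16*(-4 + 138)))/(-3280)) - 40543 = (-20076*(-1/12429) + ((1/16)*(-1248 + 42918)/134)*(-1/3280)) - 40543 = (6692/4143 + ((1/16)*(1/134)*41670)*(-1/3280)) - 40543 = (6692/4143 + (20835/1072)*(-1/3280)) - 40543 = (6692/4143 - 4167/703232) - 40543 = 4688764663/2913490176 - 40543 = -118116943440905/2913490176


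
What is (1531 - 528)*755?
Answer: 757265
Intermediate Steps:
(1531 - 528)*755 = 1003*755 = 757265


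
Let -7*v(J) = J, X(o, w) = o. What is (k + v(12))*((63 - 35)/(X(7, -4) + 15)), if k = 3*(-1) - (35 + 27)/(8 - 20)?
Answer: 19/33 ≈ 0.57576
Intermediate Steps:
k = 13/6 (k = -3 - 62/(-12) = -3 - 62*(-1)/12 = -3 - 1*(-31/6) = -3 + 31/6 = 13/6 ≈ 2.1667)
v(J) = -J/7
(k + v(12))*((63 - 35)/(X(7, -4) + 15)) = (13/6 - 1/7*12)*((63 - 35)/(7 + 15)) = (13/6 - 12/7)*(28/22) = 19*(28*(1/22))/42 = (19/42)*(14/11) = 19/33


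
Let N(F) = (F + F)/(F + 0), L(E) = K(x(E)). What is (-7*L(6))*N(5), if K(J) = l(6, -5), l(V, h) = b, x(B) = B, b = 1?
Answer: -14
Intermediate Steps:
l(V, h) = 1
K(J) = 1
L(E) = 1
N(F) = 2 (N(F) = (2*F)/F = 2)
(-7*L(6))*N(5) = -7*1*2 = -7*2 = -14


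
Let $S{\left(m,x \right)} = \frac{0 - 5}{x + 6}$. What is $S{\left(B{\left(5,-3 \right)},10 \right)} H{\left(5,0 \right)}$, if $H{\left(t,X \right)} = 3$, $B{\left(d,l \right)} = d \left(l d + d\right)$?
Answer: $- \frac{15}{16} \approx -0.9375$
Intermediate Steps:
$B{\left(d,l \right)} = d \left(d + d l\right)$ ($B{\left(d,l \right)} = d \left(d l + d\right) = d \left(d + d l\right)$)
$S{\left(m,x \right)} = - \frac{5}{6 + x}$
$S{\left(B{\left(5,-3 \right)},10 \right)} H{\left(5,0 \right)} = - \frac{5}{6 + 10} \cdot 3 = - \frac{5}{16} \cdot 3 = \left(-5\right) \frac{1}{16} \cdot 3 = \left(- \frac{5}{16}\right) 3 = - \frac{15}{16}$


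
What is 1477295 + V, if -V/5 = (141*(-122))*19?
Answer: 3111485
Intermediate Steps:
V = 1634190 (V = -5*141*(-122)*19 = -(-86010)*19 = -5*(-326838) = 1634190)
1477295 + V = 1477295 + 1634190 = 3111485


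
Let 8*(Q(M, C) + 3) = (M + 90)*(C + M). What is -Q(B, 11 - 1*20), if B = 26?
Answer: -487/2 ≈ -243.50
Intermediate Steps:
Q(M, C) = -3 + (90 + M)*(C + M)/8 (Q(M, C) = -3 + ((M + 90)*(C + M))/8 = -3 + ((90 + M)*(C + M))/8 = -3 + (90 + M)*(C + M)/8)
-Q(B, 11 - 1*20) = -(-3 + (1/8)*26**2 + 45*(11 - 1*20)/4 + (45/4)*26 + (1/8)*(11 - 1*20)*26) = -(-3 + (1/8)*676 + 45*(11 - 20)/4 + 585/2 + (1/8)*(11 - 20)*26) = -(-3 + 169/2 + (45/4)*(-9) + 585/2 + (1/8)*(-9)*26) = -(-3 + 169/2 - 405/4 + 585/2 - 117/4) = -1*487/2 = -487/2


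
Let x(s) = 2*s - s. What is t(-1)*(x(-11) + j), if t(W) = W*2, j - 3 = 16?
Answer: -16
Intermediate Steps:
j = 19 (j = 3 + 16 = 19)
t(W) = 2*W
x(s) = s
t(-1)*(x(-11) + j) = (2*(-1))*(-11 + 19) = -2*8 = -16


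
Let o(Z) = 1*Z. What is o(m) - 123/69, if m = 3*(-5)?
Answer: -386/23 ≈ -16.783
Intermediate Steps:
m = -15
o(Z) = Z
o(m) - 123/69 = -15 - 123/69 = -15 + (1/69)*(-123) = -15 - 41/23 = -386/23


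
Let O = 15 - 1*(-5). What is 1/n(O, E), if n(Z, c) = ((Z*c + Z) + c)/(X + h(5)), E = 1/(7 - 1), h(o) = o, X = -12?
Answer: -14/47 ≈ -0.29787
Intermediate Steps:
O = 20 (O = 15 + 5 = 20)
E = 1/6 ≈ 0.16667
n(Z, c) = -Z/7 - c/7 - Z*c/7 (n(Z, c) = ((Z*c + Z) + c)/(-12 + 5) = ((Z + Z*c) + c)/(-7) = (Z + c + Z*c)*(-1/7) = -Z/7 - c/7 - Z*c/7)
1/n(O, E) = 1/(-1/7*20 - 1/7*1/6 - 1/7*20*1/6) = 1/(-20/7 - 1/42 - 10/21) = 1/(-47/14) = -14/47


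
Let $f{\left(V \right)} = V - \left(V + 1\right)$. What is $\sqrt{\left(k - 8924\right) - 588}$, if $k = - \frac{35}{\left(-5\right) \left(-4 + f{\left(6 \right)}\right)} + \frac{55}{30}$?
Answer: $\frac{i \sqrt{8560410}}{30} \approx 97.527 i$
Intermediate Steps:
$f{\left(V \right)} = -1$ ($f{\left(V \right)} = V - \left(1 + V\right) = -1$)
$k = \frac{13}{30}$ ($k = - \frac{35}{\left(-5\right) \left(-4 - 1\right)} + \frac{55}{30} = - \frac{35}{\left(-5\right) \left(-5\right)} + 55 \cdot \frac{1}{30} = - \frac{35}{25} + \frac{11}{6} = \left(-35\right) \frac{1}{25} + \frac{11}{6} = - \frac{7}{5} + \frac{11}{6} = \frac{13}{30} \approx 0.43333$)
$\sqrt{\left(k - 8924\right) - 588} = \sqrt{\left(\frac{13}{30} - 8924\right) - 588} = \sqrt{- \frac{267707}{30} - 588} = \sqrt{- \frac{285347}{30}} = \frac{i \sqrt{8560410}}{30}$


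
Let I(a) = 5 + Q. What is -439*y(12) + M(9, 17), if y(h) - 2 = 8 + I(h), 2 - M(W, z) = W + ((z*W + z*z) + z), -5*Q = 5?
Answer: -6612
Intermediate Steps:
Q = -1 (Q = -1/5*5 = -1)
I(a) = 4 (I(a) = 5 - 1 = 4)
M(W, z) = 2 - W - z - z**2 - W*z (M(W, z) = 2 - (W + ((z*W + z*z) + z)) = 2 - (W + ((W*z + z**2) + z)) = 2 - (W + ((z**2 + W*z) + z)) = 2 - (W + (z + z**2 + W*z)) = 2 - (W + z + z**2 + W*z) = 2 + (-W - z - z**2 - W*z) = 2 - W - z - z**2 - W*z)
y(h) = 14 (y(h) = 2 + (8 + 4) = 2 + 12 = 14)
-439*y(12) + M(9, 17) = -439*14 + (2 - 1*9 - 1*17 - 1*17**2 - 1*9*17) = -6146 + (2 - 9 - 17 - 1*289 - 153) = -6146 + (2 - 9 - 17 - 289 - 153) = -6146 - 466 = -6612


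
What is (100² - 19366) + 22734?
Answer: 13368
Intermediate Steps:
(100² - 19366) + 22734 = (10000 - 19366) + 22734 = -9366 + 22734 = 13368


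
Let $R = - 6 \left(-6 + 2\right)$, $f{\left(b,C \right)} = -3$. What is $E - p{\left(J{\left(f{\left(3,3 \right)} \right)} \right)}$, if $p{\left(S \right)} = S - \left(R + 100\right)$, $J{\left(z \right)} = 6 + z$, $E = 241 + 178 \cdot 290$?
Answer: $51982$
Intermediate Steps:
$R = 24$ ($R = \left(-6\right) \left(-4\right) = 24$)
$E = 51861$ ($E = 241 + 51620 = 51861$)
$p{\left(S \right)} = -124 + S$ ($p{\left(S \right)} = S - \left(24 + 100\right) = S - 124 = -124 + S$)
$E - p{\left(J{\left(f{\left(3,3 \right)} \right)} \right)} = 51861 - \left(-124 + \left(6 - 3\right)\right) = 51861 - \left(-124 + 3\right) = 51861 - -121 = 51861 + 121 = 51982$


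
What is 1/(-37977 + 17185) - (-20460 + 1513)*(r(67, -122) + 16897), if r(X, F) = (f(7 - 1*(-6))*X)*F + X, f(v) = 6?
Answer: -12637788449921/20792 ≈ -6.0782e+8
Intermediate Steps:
r(X, F) = X + 6*F*X (r(X, F) = (6*X)*F + X = 6*F*X + X = X + 6*F*X)
1/(-37977 + 17185) - (-20460 + 1513)*(r(67, -122) + 16897) = 1/(-37977 + 17185) - (-20460 + 1513)*(67*(1 + 6*(-122)) + 16897) = 1/(-20792) - (-18947)*(67*(1 - 732) + 16897) = -1/20792 - (-18947)*(67*(-731) + 16897) = -1/20792 - (-18947)*(-48977 + 16897) = -1/20792 - (-18947)*(-32080) = -1/20792 - 1*607819760 = -1/20792 - 607819760 = -12637788449921/20792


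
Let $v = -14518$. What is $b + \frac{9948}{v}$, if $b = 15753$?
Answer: $\frac{114346053}{7259} \approx 15752.0$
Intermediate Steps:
$b + \frac{9948}{v} = 15753 + \frac{9948}{-14518} = 15753 + 9948 \left(- \frac{1}{14518}\right) = 15753 - \frac{4974}{7259} = \frac{114346053}{7259}$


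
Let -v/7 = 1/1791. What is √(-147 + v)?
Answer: 2*I*√13098379/597 ≈ 12.125*I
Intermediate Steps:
v = -7/1791 ≈ -0.0039084
√(-147 + v) = √(-147 - 7/1791) = √(-263284/1791) = 2*I*√13098379/597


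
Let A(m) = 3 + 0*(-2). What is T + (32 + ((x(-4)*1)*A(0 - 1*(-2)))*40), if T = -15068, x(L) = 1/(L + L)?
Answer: -15051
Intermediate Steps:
x(L) = 1/(2*L)
A(m) = 3 (A(m) = 3 + 0 = 3)
T + (32 + ((x(-4)*1)*A(0 - 1*(-2)))*40) = -15068 + (32 + ((((1/2)/(-4))*1)*3)*40) = -15068 + (32 + ((((1/2)*(-1/4))*1)*3)*40) = -15068 + (32 + (-1/8*1*3)*40) = -15068 + (32 - 1/8*3*40) = -15068 + (32 - 3/8*40) = -15068 + (32 - 15) = -15068 + 17 = -15051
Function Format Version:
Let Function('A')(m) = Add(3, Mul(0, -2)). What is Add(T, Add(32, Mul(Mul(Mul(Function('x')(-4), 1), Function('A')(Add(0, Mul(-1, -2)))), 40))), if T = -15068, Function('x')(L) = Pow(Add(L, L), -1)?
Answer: -15051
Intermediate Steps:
Function('x')(L) = Mul(Rational(1, 2), Pow(L, -1)) (Function('x')(L) = Pow(Mul(2, L), -1) = Mul(Rational(1, 2), Pow(L, -1)))
Function('A')(m) = 3 (Function('A')(m) = Add(3, 0) = 3)
Add(T, Add(32, Mul(Mul(Mul(Function('x')(-4), 1), Function('A')(Add(0, Mul(-1, -2)))), 40))) = Add(-15068, Add(32, Mul(Mul(Mul(Mul(Rational(1, 2), Pow(-4, -1)), 1), 3), 40))) = Add(-15068, Add(32, Mul(Mul(Mul(Mul(Rational(1, 2), Rational(-1, 4)), 1), 3), 40))) = Add(-15068, Add(32, Mul(Mul(Mul(Rational(-1, 8), 1), 3), 40))) = Add(-15068, Add(32, Mul(Mul(Rational(-1, 8), 3), 40))) = Add(-15068, Add(32, Mul(Rational(-3, 8), 40))) = Add(-15068, Add(32, -15)) = Add(-15068, 17) = -15051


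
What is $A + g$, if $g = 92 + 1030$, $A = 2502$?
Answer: $3624$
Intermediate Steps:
$g = 1122$
$A + g = 2502 + 1122 = 3624$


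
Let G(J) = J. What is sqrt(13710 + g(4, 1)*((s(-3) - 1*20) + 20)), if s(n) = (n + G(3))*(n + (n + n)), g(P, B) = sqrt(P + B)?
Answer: sqrt(13710) ≈ 117.09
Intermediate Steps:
g(P, B) = sqrt(B + P)
s(n) = 3*n*(3 + n) (s(n) = (n + 3)*(n + (n + n)) = (3 + n)*(n + 2*n) = (3 + n)*(3*n) = 3*n*(3 + n))
sqrt(13710 + g(4, 1)*((s(-3) - 1*20) + 20)) = sqrt(13710 + sqrt(1 + 4)*((3*(-3)*(3 - 3) - 1*20) + 20)) = sqrt(13710 + sqrt(5)*((3*(-3)*0 - 20) + 20)) = sqrt(13710 + sqrt(5)*((0 - 20) + 20)) = sqrt(13710 + sqrt(5)*(-20 + 20)) = sqrt(13710 + sqrt(5)*0) = sqrt(13710 + 0) = sqrt(13710)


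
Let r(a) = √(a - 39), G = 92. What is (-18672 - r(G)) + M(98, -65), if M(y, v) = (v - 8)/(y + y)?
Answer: -3659785/196 - √53 ≈ -18680.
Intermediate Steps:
M(y, v) = (-8 + v)/(2*y) (M(y, v) = (-8 + v)/((2*y)) = (-8 + v)*(1/(2*y)) = (-8 + v)/(2*y))
r(a) = √(-39 + a)
(-18672 - r(G)) + M(98, -65) = (-18672 - √(-39 + 92)) + (½)*(-8 - 65)/98 = (-18672 - √53) + (½)*(1/98)*(-73) = (-18672 - √53) - 73/196 = -3659785/196 - √53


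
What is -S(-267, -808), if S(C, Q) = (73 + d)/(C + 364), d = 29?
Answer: -102/97 ≈ -1.0515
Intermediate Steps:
S(C, Q) = 102/(364 + C) (S(C, Q) = (73 + 29)/(C + 364) = 102/(364 + C))
-S(-267, -808) = -102/(364 - 267) = -102/97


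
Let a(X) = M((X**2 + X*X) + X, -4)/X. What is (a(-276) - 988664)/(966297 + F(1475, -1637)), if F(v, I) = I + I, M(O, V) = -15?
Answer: -90957083/88598116 ≈ -1.0266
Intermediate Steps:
F(v, I) = 2*I
a(X) = -15/X
(a(-276) - 988664)/(966297 + F(1475, -1637)) = (-15/(-276) - 988664)/(966297 + 2*(-1637)) = (-15*(-1/276) - 988664)/(966297 - 3274) = (5/92 - 988664)/963023 = -90957083/92*1/963023 = -90957083/88598116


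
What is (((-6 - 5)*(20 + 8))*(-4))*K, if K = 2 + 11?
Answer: 16016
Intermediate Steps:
K = 13
(((-6 - 5)*(20 + 8))*(-4))*K = (((-6 - 5)*(20 + 8))*(-4))*13 = (-11*28*(-4))*13 = -308*(-4)*13 = 1232*13 = 16016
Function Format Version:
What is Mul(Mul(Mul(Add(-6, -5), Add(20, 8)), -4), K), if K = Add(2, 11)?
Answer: 16016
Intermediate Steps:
K = 13
Mul(Mul(Mul(Add(-6, -5), Add(20, 8)), -4), K) = Mul(Mul(Mul(Add(-6, -5), Add(20, 8)), -4), 13) = Mul(Mul(Mul(-11, 28), -4), 13) = Mul(Mul(-308, -4), 13) = Mul(1232, 13) = 16016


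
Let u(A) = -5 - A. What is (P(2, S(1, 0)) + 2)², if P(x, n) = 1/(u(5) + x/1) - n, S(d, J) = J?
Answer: 225/64 ≈ 3.5156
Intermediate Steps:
P(x, n) = 1/(-10 + x) - n (P(x, n) = 1/((-5 - 1*5) + x/1) - n = 1/((-5 - 5) + x*1) - n = 1/(-10 + x) - n)
(P(2, S(1, 0)) + 2)² = ((1 + 10*0 - 1*0*2)/(-10 + 2) + 2)² = ((1 + 0 + 0)/(-8) + 2)² = (-⅛*1 + 2)² = (-⅛ + 2)² = (15/8)² = 225/64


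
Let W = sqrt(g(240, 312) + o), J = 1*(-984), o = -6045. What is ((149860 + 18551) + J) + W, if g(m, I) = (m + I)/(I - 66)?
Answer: 167427 + I*sqrt(10157873)/41 ≈ 1.6743e+5 + 77.735*I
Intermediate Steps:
J = -984
g(m, I) = (I + m)/(-66 + I)
W = I*sqrt(10157873)/41 (W = sqrt((312 + 240)/(-66 + 312) - 6045) = sqrt(552/246 - 6045) = sqrt((1/246)*552 - 6045) = sqrt(92/41 - 6045) = sqrt(-247753/41) = I*sqrt(10157873)/41 ≈ 77.735*I)
((149860 + 18551) + J) + W = ((149860 + 18551) - 984) + I*sqrt(10157873)/41 = (168411 - 984) + I*sqrt(10157873)/41 = 167427 + I*sqrt(10157873)/41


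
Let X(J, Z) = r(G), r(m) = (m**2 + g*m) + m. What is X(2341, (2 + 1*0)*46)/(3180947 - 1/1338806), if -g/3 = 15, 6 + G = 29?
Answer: -215547766/1419556976427 ≈ -0.00015184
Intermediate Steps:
G = 23 (G = -6 + 29 = 23)
g = -45 (g = -3*15 = -45)
r(m) = m**2 - 44*m (r(m) = (m**2 - 45*m) + m = m**2 - 44*m)
X(J, Z) = -483 (X(J, Z) = 23*(-44 + 23) = 23*(-21) = -483)
X(2341, (2 + 1*0)*46)/(3180947 - 1/1338806) = -483/(3180947 - 1/1338806) = -483/4258670929281/1338806 = -483*1338806/4258670929281 = -215547766/1419556976427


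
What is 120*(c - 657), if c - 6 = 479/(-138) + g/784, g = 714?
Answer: -12626785/161 ≈ -78427.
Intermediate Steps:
c = 13291/3864 (c = 6 + (479/(-138) + 714/784) = 6 + (479*(-1/138) + 714*(1/784)) = 6 + (-479/138 + 51/56) = 6 - 9893/3864 = 13291/3864 ≈ 3.4397)
120*(c - 657) = 120*(13291/3864 - 657) = 120*(-2525357/3864) = -12626785/161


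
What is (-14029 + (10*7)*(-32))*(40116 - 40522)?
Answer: 6605214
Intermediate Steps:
(-14029 + (10*7)*(-32))*(40116 - 40522) = (-14029 + 70*(-32))*(-406) = (-14029 - 2240)*(-406) = -16269*(-406) = 6605214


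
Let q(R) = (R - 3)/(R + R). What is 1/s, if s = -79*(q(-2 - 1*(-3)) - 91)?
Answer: 1/7268 ≈ 0.00013759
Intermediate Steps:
q(R) = (-3 + R)/(2*R) (q(R) = (-3 + R)/((2*R)) = (-3 + R)*(1/(2*R)) = (-3 + R)/(2*R))
s = 7268 (s = -79*((-3 + (-2 - 1*(-3)))/(2*(-2 - 1*(-3))) - 91) = -79*((-3 + (-2 + 3))/(2*(-2 + 3)) - 91) = -79*((½)*(-3 + 1)/1 - 91) = -79*((½)*1*(-2) - 91) = -79*(-1 - 91) = -79*(-92) = 7268)
1/s = 1/7268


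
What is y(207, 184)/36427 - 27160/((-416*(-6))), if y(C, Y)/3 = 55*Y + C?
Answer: -114003593/11365224 ≈ -10.031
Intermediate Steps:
y(C, Y) = 3*C + 165*Y (y(C, Y) = 3*(55*Y + C) = 3*(C + 55*Y) = 3*C + 165*Y)
y(207, 184)/36427 - 27160/((-416*(-6))) = (3*207 + 165*184)/36427 - 27160/((-416*(-6))) = (621 + 30360)*(1/36427) - 27160/2496 = 30981*(1/36427) - 27160*1/2496 = 30981/36427 - 3395/312 = -114003593/11365224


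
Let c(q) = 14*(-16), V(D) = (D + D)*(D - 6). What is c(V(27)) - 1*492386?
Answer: -492610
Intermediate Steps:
V(D) = 2*D*(-6 + D) (V(D) = (2*D)*(-6 + D) = 2*D*(-6 + D))
c(q) = -224
c(V(27)) - 1*492386 = -224 - 1*492386 = -224 - 492386 = -492610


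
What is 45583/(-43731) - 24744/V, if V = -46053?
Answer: -2628305/5203989 ≈ -0.50506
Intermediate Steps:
45583/(-43731) - 24744/V = 45583/(-43731) - 24744/(-46053) = 45583*(-1/43731) - 24744*(-1/46053) = -45583/43731 + 8248/15351 = -2628305/5203989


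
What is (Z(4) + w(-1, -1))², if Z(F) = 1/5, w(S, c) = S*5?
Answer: 576/25 ≈ 23.040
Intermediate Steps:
w(S, c) = 5*S
Z(F) = ⅕
(Z(4) + w(-1, -1))² = (⅕ + 5*(-1))² = (⅕ - 5)² = (-24/5)² = 576/25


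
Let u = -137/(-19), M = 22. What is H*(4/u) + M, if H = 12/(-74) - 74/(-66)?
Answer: 3769090/167277 ≈ 22.532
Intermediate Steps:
H = 1171/1221 (H = 12*(-1/74) - 74*(-1/66) = -6/37 + 37/33 = 1171/1221 ≈ 0.95905)
u = 137/19 (u = -137*(-1/19) = 137/19 ≈ 7.2105)
H*(4/u) + M = 1171*(4/(137/19))/1221 + 22 = 1171*(4*(19/137))/1221 + 22 = (1171/1221)*(76/137) + 22 = 88996/167277 + 22 = 3769090/167277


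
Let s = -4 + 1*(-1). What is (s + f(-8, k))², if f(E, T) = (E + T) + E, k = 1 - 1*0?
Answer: 400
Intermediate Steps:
k = 1 (k = 1 + 0 = 1)
f(E, T) = T + 2*E
s = -5 (s = -4 - 1 = -5)
(s + f(-8, k))² = (-5 + (1 + 2*(-8)))² = (-5 + (1 - 16))² = (-5 - 15)² = (-20)² = 400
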